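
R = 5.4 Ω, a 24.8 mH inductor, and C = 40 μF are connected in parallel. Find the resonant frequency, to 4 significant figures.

159.8 Hz

ω₀ = 1/√(LC) = 1/√(0.0248 × 4e-05) = 1004 rad/s
f₀ = ω₀/(2π) = 159.8 Hz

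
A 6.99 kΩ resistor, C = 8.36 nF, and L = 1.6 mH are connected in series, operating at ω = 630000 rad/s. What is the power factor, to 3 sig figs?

0.993

X_L = ωL = 1010 Ω
X_C = 1/(ωC) = 190 Ω
Net reactance X = X_L − X_C = 818 Ω
Z = 6990 + j818 Ω
|Z| = √(6990² + 818²) = 7040 Ω
∠Z = arctan(818/6990) = 6.68°
cos φ = cos(6.68°) = 0.993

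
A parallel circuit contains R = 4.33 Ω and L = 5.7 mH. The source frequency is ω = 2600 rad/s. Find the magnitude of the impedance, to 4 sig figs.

X_L = ωL = 14.82 Ω
Parallel: admittances add. Y = 1/R + 1/(jωL)
Y = (0.2309 − j0.06748) S
|Y| = 0.2406 S → |Z| = 1/|Y| = 4.156 Ω, ∠Z = −∠Y = 16.29°

4.156 Ω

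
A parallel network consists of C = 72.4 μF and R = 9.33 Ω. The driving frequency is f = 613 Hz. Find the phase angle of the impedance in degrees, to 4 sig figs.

ω = 2πf = 3852 rad/s
X_C = 1/(ωC) = 3.586 Ω
Parallel: admittances add. Y = 1/R + jωC
Y = (0.1072 + j0.2789) S
|Y| = 0.2987 S → |Z| = 1/|Y| = 3.347 Ω, ∠Z = −∠Y = -68.98°

-68.98°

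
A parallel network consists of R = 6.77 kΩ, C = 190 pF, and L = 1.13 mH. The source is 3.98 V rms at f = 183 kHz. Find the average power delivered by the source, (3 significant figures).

2.34 mW

ω = 2πf = 1.15e+06 rad/s
X_L = ωL = 1300 Ω
X_C = 1/(ωC) = 4580 Ω
Parallel: admittances add. Y = 1/R + 1/(jωL) + jωC
Y = (0.000148 − j0.000551) S
|Y| = 0.000571 S → |Z| = 1/|Y| = 1750 Ω, ∠Z = −∠Y = 75.0°
I = V/|Z| = 2.27 mA
P = VI cos φ = 3.98 × 0.00227 × cos(75.0°) = 2.34 mW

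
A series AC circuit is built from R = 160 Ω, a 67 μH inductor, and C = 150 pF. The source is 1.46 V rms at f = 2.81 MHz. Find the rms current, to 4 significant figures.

ω = 2πf = 1.766e+07 rad/s
X_L = ωL = 1183 Ω
X_C = 1/(ωC) = 377.6 Ω
Net reactance X = X_L − X_C = 805.3 Ω
Z = 160.0 + j805.3 Ω
|Z| = √(160.0² + 805.3²) = 821.1 Ω
I = V/|Z| = 1.46/821.1 = 1.778 mA

1.778 mA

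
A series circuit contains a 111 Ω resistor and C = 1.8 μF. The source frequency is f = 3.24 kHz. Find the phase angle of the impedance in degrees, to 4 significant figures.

ω = 2πf = 20360 rad/s
X_C = 1/(ωC) = 27.29 Ω
Z = 111.0 − j27.29 Ω
|Z| = √(111.0² + 27.29²) = 114.3 Ω
∠Z = arctan(-27.29/111.0) = -13.81°

-13.81°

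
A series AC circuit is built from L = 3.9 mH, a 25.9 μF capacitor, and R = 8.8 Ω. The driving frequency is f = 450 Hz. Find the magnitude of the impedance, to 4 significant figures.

9.184 Ω

ω = 2πf = 2827 rad/s
X_L = ωL = 11.03 Ω
X_C = 1/(ωC) = 13.66 Ω
Net reactance X = X_L − X_C = -2.629 Ω
Z = 8.800 − j2.629 Ω
|Z| = √(8.800² + 2.629²) = 9.184 Ω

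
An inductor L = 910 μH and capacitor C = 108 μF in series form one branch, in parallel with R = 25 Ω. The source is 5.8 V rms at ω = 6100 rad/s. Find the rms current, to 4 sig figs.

1.457 A

X_L = ωL = 5.551 Ω
X_C = 1/(ωC) = 1.518 Ω
Branch 1: Z₁ = R = 25.00 Ω
Branch 2 (series LC): Z₂ = j(X_L − X_C) = j4.033 Ω
Parallel: Z = Z₁Z₂/(Z₁+Z₂), |Z| = 3.982 Ω, ∠Z = 80.84°
I = V/|Z| = 5.8/3.982 = 1.457 A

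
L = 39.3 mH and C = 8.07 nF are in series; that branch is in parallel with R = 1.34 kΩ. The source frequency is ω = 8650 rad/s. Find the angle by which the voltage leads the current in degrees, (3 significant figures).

-5.47°

X_L = ωL = 340 Ω
X_C = 1/(ωC) = 14300 Ω
Branch 1: Z₁ = R = 1340 Ω
Branch 2 (series LC): Z₂ = j(X_L − X_C) = −j14000 Ω
Parallel: Z = Z₁Z₂/(Z₁+Z₂), |Z| = 1330 Ω, ∠Z = -5.47°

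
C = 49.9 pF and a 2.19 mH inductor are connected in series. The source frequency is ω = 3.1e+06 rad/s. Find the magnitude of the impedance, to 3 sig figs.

X_L = ωL = 6790 Ω
X_C = 1/(ωC) = 6460 Ω
Net reactance X = X_L − X_C = 324 Ω
Z = j324 Ω
|Z| = √(0² + 324²) = 324 Ω

324 Ω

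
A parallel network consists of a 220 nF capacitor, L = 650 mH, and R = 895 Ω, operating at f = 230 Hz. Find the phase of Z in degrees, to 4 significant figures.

33.75°

ω = 2πf = 1445 rad/s
X_L = ωL = 939.3 Ω
X_C = 1/(ωC) = 3145 Ω
Parallel: admittances add. Y = 1/R + 1/(jωL) + jωC
Y = (0.001117 − j0.0007467) S
|Y| = 0.001344 S → |Z| = 1/|Y| = 744.1 Ω, ∠Z = −∠Y = 33.75°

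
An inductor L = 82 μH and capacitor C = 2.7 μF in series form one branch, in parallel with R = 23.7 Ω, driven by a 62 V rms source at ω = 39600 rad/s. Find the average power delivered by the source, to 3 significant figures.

X_L = ωL = 3.25 Ω
X_C = 1/(ωC) = 9.35 Ω
Branch 1: Z₁ = R = 23.7 Ω
Branch 2 (series LC): Z₂ = j(X_L − X_C) = −j6.11 Ω
Parallel: Z = Z₁Z₂/(Z₁+Z₂), |Z| = 5.91 Ω, ∠Z = -75.6°
I = V/|Z| = 10.5 A
P = VI cos φ = 62 × 10.5 × cos(-75.6°) = 162 W

162 W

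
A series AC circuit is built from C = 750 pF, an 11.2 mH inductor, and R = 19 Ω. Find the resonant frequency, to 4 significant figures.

ω₀ = 1/√(LC) = 1/√(0.0112 × 7.5e-10) = 345000 rad/s
f₀ = ω₀/(2π) = 54.91 kHz

54.91 kHz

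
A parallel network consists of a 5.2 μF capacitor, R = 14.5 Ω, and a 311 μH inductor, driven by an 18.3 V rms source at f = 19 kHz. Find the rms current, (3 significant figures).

ω = 2πf = 119400 rad/s
X_L = ωL = 37.1 Ω
X_C = 1/(ωC) = 1.61 Ω
Parallel: admittances add. Y = 1/R + 1/(jωL) + jωC
Y = (0.0690 + j0.594) S
|Y| = 0.598 S → |Z| = 1/|Y| = 1.67 Ω, ∠Z = −∠Y = -83.4°
I = V/|Z| = 18.3/1.67 = 10.9 A

10.9 A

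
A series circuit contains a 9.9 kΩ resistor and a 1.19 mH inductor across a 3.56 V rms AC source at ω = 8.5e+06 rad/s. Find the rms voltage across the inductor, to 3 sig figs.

2.54 V

X_L = ωL = 10100 Ω
Z = 9900 + j10100 Ω
|Z| = √(9900² + 10100²) = 14200 Ω
I = V/|Z| = 252 μA
V_L = I·|Z_L| = 0.000252 × 10100 = 2.54 V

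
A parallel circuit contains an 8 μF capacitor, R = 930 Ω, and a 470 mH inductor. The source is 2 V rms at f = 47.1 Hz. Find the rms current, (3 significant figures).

ω = 2πf = 295.9 rad/s
X_L = ωL = 139 Ω
X_C = 1/(ωC) = 422 Ω
Parallel: admittances add. Y = 1/R + 1/(jωL) + jωC
Y = (0.00108 − j0.00482) S
|Y| = 0.00494 S → |Z| = 1/|Y| = 202 Ω, ∠Z = −∠Y = 77.4°
I = V/|Z| = 2/202 = 9.88 mA

9.88 mA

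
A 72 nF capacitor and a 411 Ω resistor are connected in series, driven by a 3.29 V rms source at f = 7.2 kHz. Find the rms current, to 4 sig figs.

6.413 mA

ω = 2πf = 45240 rad/s
X_C = 1/(ωC) = 307.0 Ω
Z = 411.0 − j307.0 Ω
|Z| = √(411.0² + 307.0²) = 513.0 Ω
I = V/|Z| = 3.29/513.0 = 6.413 mA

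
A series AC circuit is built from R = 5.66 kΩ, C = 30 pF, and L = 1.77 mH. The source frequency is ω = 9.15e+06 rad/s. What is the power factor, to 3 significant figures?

X_L = ωL = 16200 Ω
X_C = 1/(ωC) = 3640 Ω
Net reactance X = X_L − X_C = 12600 Ω
Z = 5660 + j12600 Ω
|Z| = √(5660² + 12600²) = 13800 Ω
∠Z = arctan(12600/5660) = 65.7°
cos φ = cos(65.7°) = 0.411

0.411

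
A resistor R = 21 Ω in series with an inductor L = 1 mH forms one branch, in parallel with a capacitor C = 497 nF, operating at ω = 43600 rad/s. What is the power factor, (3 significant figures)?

X_L = ωL = 43.6 Ω
X_C = 1/(ωC) = 46.1 Ω
Branch 1 (R+jX_L): Z₁ = 21.0 + j43.6 Ω, |Z₁| = 48.4 Ω
Branch 2 (−jX_C): Z₂ = −j46.1 Ω
Parallel: Z = Z₁Z₂/(Z₁+Z₂), |Z| = 106 Ω, ∠Z = -18.8°
cos φ = cos(-18.8°) = 0.947

0.947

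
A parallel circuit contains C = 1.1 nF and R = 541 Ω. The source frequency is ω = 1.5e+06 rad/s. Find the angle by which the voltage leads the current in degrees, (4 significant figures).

-41.75°

X_C = 1/(ωC) = 606.1 Ω
Parallel: admittances add. Y = 1/R + jωC
Y = (0.001848 + j0.001650) S
|Y| = 0.002478 S → |Z| = 1/|Y| = 403.6 Ω, ∠Z = −∠Y = -41.75°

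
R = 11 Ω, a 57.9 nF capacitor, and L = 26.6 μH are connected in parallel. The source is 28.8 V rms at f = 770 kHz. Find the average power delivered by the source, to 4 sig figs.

75.40 W

ω = 2πf = 4.838e+06 rad/s
X_L = ωL = 128.7 Ω
X_C = 1/(ωC) = 3.570 Ω
Parallel: admittances add. Y = 1/R + 1/(jωL) + jωC
Y = (0.09091 + j0.2724) S
|Y| = 0.2871 S → |Z| = 1/|Y| = 3.483 Ω, ∠Z = −∠Y = -71.54°
I = V/|Z| = 8.269 A
P = VI cos φ = 28.8 × 8.269 × cos(-71.54°) = 75.40 W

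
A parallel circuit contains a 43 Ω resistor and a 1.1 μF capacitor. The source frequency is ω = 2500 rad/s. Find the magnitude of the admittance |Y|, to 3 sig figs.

X_C = 1/(ωC) = 364 Ω
Parallel: admittances add. Y = 1/R + jωC
Y = (0.0233 + j0.00275) S
|Y| = 0.0234 S → |Z| = 1/|Y| = 42.7 Ω, ∠Z = −∠Y = -6.74°

23.4 mS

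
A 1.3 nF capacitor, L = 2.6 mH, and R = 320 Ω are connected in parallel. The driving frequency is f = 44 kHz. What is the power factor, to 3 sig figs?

0.950

ω = 2πf = 276500 rad/s
X_L = ωL = 719 Ω
X_C = 1/(ωC) = 2780 Ω
Parallel: admittances add. Y = 1/R + 1/(jωL) + jωC
Y = (0.00313 − j0.00103) S
|Y| = 0.00329 S → |Z| = 1/|Y| = 304 Ω, ∠Z = −∠Y = 18.3°
cos φ = cos(18.3°) = 0.950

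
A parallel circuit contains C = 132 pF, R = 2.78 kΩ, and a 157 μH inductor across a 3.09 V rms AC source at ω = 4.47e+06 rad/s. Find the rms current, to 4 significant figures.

X_L = ωL = 701.8 Ω
X_C = 1/(ωC) = 1695 Ω
Parallel: admittances add. Y = 1/R + 1/(jωL) + jωC
Y = (0.0003597 − j0.0008349) S
|Y| = 0.0009091 S → |Z| = 1/|Y| = 1100 Ω, ∠Z = −∠Y = 66.69°
I = V/|Z| = 3.09/1100 = 2.809 mA

2.809 mA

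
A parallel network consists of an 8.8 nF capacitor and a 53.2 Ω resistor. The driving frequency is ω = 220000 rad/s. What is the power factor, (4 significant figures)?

X_C = 1/(ωC) = 516.5 Ω
Parallel: admittances add. Y = 1/R + jωC
Y = (0.01880 + j0.001936) S
|Y| = 0.01890 S → |Z| = 1/|Y| = 52.92 Ω, ∠Z = −∠Y = -5.880°
cos φ = cos(-5.880°) = 0.9947

0.9947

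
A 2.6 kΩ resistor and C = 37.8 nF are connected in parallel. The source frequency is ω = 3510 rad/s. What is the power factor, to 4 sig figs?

0.9453

X_C = 1/(ωC) = 7537 Ω
Parallel: admittances add. Y = 1/R + jωC
Y = (0.0003846 + j0.0001327) S
|Y| = 0.0004069 S → |Z| = 1/|Y| = 2458 Ω, ∠Z = −∠Y = -19.03°
cos φ = cos(-19.03°) = 0.9453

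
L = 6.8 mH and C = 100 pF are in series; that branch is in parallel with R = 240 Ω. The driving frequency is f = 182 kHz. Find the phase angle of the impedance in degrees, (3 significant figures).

-13.9°

ω = 2πf = 1.144e+06 rad/s
X_L = ωL = 7780 Ω
X_C = 1/(ωC) = 8740 Ω
Branch 1: Z₁ = R = 240 Ω
Branch 2 (series LC): Z₂ = j(X_L − X_C) = −j969 Ω
Parallel: Z = Z₁Z₂/(Z₁+Z₂), |Z| = 233 Ω, ∠Z = -13.9°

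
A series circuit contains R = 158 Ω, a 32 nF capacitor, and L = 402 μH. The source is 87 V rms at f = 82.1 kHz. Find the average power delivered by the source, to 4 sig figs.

25.71 W

ω = 2πf = 515800 rad/s
X_L = ωL = 207.4 Ω
X_C = 1/(ωC) = 60.58 Ω
Net reactance X = X_L − X_C = 146.8 Ω
Z = 158.0 + j146.8 Ω
|Z| = √(158.0² + 146.8²) = 215.7 Ω
∠Z = arctan(146.8/158.0) = 42.89°
I = V/|Z| = 403.4 mA
P = VI cos φ = 87 × 0.4034 × cos(42.89°) = 25.71 W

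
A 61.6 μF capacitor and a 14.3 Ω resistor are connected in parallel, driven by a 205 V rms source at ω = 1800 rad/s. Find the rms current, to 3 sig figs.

X_C = 1/(ωC) = 9.02 Ω
Parallel: admittances add. Y = 1/R + jωC
Y = (0.0699 + j0.111) S
|Y| = 0.131 S → |Z| = 1/|Y| = 7.63 Ω, ∠Z = −∠Y = -57.8°
I = V/|Z| = 205/7.63 = 26.9 A

26.9 A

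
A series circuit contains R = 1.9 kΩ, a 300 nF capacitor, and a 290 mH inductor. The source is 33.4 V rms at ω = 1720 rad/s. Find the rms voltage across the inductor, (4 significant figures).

X_L = ωL = 498.8 Ω
X_C = 1/(ωC) = 1938 Ω
Net reactance X = X_L − X_C = -1439 Ω
Z = 1900 − j1439 Ω
|Z| = √(1900² + 1439²) = 2384 Ω
I = V/|Z| = 14.01 mA
V_L = I·|Z_L| = 0.01401 × 498.8 = 6.990 V

6.990 V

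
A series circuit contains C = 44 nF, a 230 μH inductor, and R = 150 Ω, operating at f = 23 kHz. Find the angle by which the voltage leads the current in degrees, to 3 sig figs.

ω = 2πf = 144500 rad/s
X_L = ωL = 33.2 Ω
X_C = 1/(ωC) = 157 Ω
Net reactance X = X_L − X_C = -124 Ω
Z = 150 − j124 Ω
|Z| = √(150² + 124²) = 195 Ω
∠Z = arctan(-124/150) = -39.6°

-39.6°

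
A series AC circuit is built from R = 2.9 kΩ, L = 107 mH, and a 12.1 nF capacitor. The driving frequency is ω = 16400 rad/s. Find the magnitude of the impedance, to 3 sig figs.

X_L = ωL = 1750 Ω
X_C = 1/(ωC) = 5040 Ω
Net reactance X = X_L − X_C = -3280 Ω
Z = 2900 − j3280 Ω
|Z| = √(2900² + 3280²) = 4380 Ω

4380 Ω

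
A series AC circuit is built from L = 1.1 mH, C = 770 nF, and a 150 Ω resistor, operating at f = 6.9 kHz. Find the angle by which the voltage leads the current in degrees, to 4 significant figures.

6.742°

ω = 2πf = 43350 rad/s
X_L = ωL = 47.69 Ω
X_C = 1/(ωC) = 29.96 Ω
Net reactance X = X_L − X_C = 17.73 Ω
Z = 150.0 + j17.73 Ω
|Z| = √(150.0² + 17.73²) = 151.0 Ω
∠Z = arctan(17.73/150.0) = 6.742°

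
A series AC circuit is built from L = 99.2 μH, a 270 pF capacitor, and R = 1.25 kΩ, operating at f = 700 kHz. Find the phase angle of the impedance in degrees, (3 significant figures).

-18.0°

ω = 2πf = 4.398e+06 rad/s
X_L = ωL = 436 Ω
X_C = 1/(ωC) = 842 Ω
Net reactance X = X_L − X_C = -406 Ω
Z = 1250 − j406 Ω
|Z| = √(1250² + 406²) = 1310 Ω
∠Z = arctan(-406/1250) = -18.0°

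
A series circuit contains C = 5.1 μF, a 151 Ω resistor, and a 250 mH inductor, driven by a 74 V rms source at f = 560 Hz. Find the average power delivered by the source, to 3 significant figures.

1.18 W

ω = 2πf = 3519 rad/s
X_L = ωL = 880 Ω
X_C = 1/(ωC) = 55.7 Ω
Net reactance X = X_L − X_C = 824 Ω
Z = 151 + j824 Ω
|Z| = √(151² + 824²) = 838 Ω
∠Z = arctan(824/151) = 79.6°
I = V/|Z| = 88.3 mA
P = VI cos φ = 74 × 0.0883 × cos(79.6°) = 1.18 W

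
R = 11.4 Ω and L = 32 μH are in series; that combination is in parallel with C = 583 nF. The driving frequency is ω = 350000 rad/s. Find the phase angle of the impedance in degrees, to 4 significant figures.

-74.43°

X_L = ωL = 11.20 Ω
X_C = 1/(ωC) = 4.901 Ω
Branch 1 (R+jX_L): Z₁ = 11.40 + j11.20 Ω, |Z₁| = 15.98 Ω
Branch 2 (−jX_C): Z₂ = −j4.901 Ω
Parallel: Z = Z₁Z₂/(Z₁+Z₂), |Z| = 6.013 Ω, ∠Z = -74.43°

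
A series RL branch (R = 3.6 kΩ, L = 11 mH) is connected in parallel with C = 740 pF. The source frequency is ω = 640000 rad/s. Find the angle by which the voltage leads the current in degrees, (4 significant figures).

-80.94°

X_L = ωL = 7040 Ω
X_C = 1/(ωC) = 2111 Ω
Branch 1 (R+jX_L): Z₁ = 3600 + j7040 Ω, |Z₁| = 7907 Ω
Branch 2 (−jX_C): Z₂ = −j2111 Ω
Parallel: Z = Z₁Z₂/(Z₁+Z₂), |Z| = 2736 Ω, ∠Z = -80.94°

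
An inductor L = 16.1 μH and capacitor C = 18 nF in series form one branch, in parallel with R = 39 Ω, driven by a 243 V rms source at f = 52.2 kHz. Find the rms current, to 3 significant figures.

6.40 A

ω = 2πf = 328000 rad/s
X_L = ωL = 5.28 Ω
X_C = 1/(ωC) = 169 Ω
Branch 1: Z₁ = R = 39.0 Ω
Branch 2 (series LC): Z₂ = j(X_L − X_C) = −j164 Ω
Parallel: Z = Z₁Z₂/(Z₁+Z₂), |Z| = 37.9 Ω, ∠Z = -13.4°
I = V/|Z| = 243/37.9 = 6.40 A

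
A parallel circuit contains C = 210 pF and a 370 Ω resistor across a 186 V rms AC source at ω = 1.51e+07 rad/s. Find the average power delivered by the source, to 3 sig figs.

93.5 W

X_C = 1/(ωC) = 315 Ω
Parallel: admittances add. Y = 1/R + jωC
Y = (0.00270 + j0.00317) S
|Y| = 0.00417 S → |Z| = 1/|Y| = 240 Ω, ∠Z = −∠Y = -49.6°
I = V/|Z| = 775 mA
P = VI cos φ = 186 × 0.775 × cos(-49.6°) = 93.5 W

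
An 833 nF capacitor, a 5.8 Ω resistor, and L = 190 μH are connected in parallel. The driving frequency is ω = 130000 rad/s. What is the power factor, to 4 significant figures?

X_L = ωL = 24.70 Ω
X_C = 1/(ωC) = 9.234 Ω
Parallel: admittances add. Y = 1/R + 1/(jωL) + jωC
Y = (0.1724 + j0.06780) S
|Y| = 0.1853 S → |Z| = 1/|Y| = 5.398 Ω, ∠Z = −∠Y = -21.47°
cos φ = cos(-21.47°) = 0.9306

0.9306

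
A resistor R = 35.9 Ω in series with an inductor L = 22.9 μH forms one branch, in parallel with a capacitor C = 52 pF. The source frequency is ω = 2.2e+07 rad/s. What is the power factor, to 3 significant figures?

X_L = ωL = 504 Ω
X_C = 1/(ωC) = 874 Ω
Branch 1 (R+jX_L): Z₁ = 35.9 + j504 Ω, |Z₁| = 505 Ω
Branch 2 (−jX_C): Z₂ = −j874 Ω
Parallel: Z = Z₁Z₂/(Z₁+Z₂), |Z| = 1190 Ω, ∠Z = 80.4°
cos φ = cos(80.4°) = 0.167

0.167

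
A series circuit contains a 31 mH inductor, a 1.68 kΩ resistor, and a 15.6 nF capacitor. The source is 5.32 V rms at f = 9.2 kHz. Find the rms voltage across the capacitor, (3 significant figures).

ω = 2πf = 57810 rad/s
X_L = ωL = 1790 Ω
X_C = 1/(ωC) = 1110 Ω
Net reactance X = X_L − X_C = 683 Ω
Z = 1680 + j683 Ω
|Z| = √(1680² + 683²) = 1810 Ω
I = V/|Z| = 2.93 mA
V_C = I·|Z_C| = 0.00293 × 1110 = 3.25 V

3.25 V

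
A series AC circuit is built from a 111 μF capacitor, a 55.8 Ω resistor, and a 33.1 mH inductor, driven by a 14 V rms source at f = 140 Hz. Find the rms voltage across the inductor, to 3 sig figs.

ω = 2πf = 879.6 rad/s
X_L = ωL = 29.1 Ω
X_C = 1/(ωC) = 10.2 Ω
Net reactance X = X_L − X_C = 18.9 Ω
Z = 55.8 + j18.9 Ω
|Z| = √(55.8² + 18.9²) = 58.9 Ω
I = V/|Z| = 238 mA
V_L = I·|Z_L| = 0.238 × 29.1 = 6.92 V

6.92 V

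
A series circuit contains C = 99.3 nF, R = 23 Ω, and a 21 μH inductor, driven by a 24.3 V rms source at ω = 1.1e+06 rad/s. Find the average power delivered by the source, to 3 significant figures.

18.8 W

X_L = ωL = 23.1 Ω
X_C = 1/(ωC) = 9.15 Ω
Net reactance X = X_L − X_C = 13.9 Ω
Z = 23.0 + j13.9 Ω
|Z| = √(23.0² + 13.9²) = 26.9 Ω
∠Z = arctan(13.9/23.0) = 31.2°
I = V/|Z| = 903 mA
P = VI cos φ = 24.3 × 0.903 × cos(31.2°) = 18.8 W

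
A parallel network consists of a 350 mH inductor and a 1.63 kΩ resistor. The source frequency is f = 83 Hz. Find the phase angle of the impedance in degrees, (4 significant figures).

ω = 2πf = 521.5 rad/s
X_L = ωL = 182.5 Ω
Parallel: admittances add. Y = 1/R + 1/(jωL)
Y = (0.0006135 − j0.005479) S
|Y| = 0.005513 S → |Z| = 1/|Y| = 181.4 Ω, ∠Z = −∠Y = 83.61°

83.61°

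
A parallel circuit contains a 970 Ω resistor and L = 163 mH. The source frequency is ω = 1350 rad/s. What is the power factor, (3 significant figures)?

X_L = ωL = 220 Ω
Parallel: admittances add. Y = 1/R + 1/(jωL)
Y = (0.00103 − j0.00454) S
|Y| = 0.00466 S → |Z| = 1/|Y| = 215 Ω, ∠Z = −∠Y = 77.2°
cos φ = cos(77.2°) = 0.221

0.221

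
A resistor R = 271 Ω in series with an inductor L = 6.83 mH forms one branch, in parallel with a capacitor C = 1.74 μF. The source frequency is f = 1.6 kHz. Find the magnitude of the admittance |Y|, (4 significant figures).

16.97 mS

ω = 2πf = 10050 rad/s
X_L = ωL = 68.66 Ω
X_C = 1/(ωC) = 57.17 Ω
Branch 1 (R+jX_L): Z₁ = 271.0 + j68.66 Ω, |Z₁| = 279.6 Ω
Branch 2 (−jX_C): Z₂ = −j57.17 Ω
Parallel: Z = Z₁Z₂/(Z₁+Z₂), |Z| = 58.92 Ω, ∠Z = -78.21°
|Y| = 1/|Z| = 16.97 mS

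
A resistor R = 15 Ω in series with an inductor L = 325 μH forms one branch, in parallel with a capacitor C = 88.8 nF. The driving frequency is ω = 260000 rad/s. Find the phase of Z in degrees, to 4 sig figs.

-80.05°

X_L = ωL = 84.50 Ω
X_C = 1/(ωC) = 43.31 Ω
Branch 1 (R+jX_L): Z₁ = 15.00 + j84.50 Ω, |Z₁| = 85.82 Ω
Branch 2 (−jX_C): Z₂ = −j43.31 Ω
Parallel: Z = Z₁Z₂/(Z₁+Z₂), |Z| = 84.80 Ω, ∠Z = -80.05°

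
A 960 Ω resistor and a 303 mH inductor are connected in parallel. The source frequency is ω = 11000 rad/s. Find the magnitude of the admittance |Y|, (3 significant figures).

1.08 mS

X_L = ωL = 3330 Ω
Parallel: admittances add. Y = 1/R + 1/(jωL)
Y = (0.00104 − j0.000300) S
|Y| = 0.00108 S → |Z| = 1/|Y| = 922 Ω, ∠Z = −∠Y = 16.1°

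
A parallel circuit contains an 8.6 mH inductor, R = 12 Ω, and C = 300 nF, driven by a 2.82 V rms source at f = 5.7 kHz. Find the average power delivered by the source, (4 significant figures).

662.7 mW

ω = 2πf = 35810 rad/s
X_L = ωL = 308.0 Ω
X_C = 1/(ωC) = 93.07 Ω
Parallel: admittances add. Y = 1/R + 1/(jωL) + jωC
Y = (0.08333 + j0.007498) S
|Y| = 0.08367 S → |Z| = 1/|Y| = 11.95 Ω, ∠Z = −∠Y = -5.141°
I = V/|Z| = 235.9 mA
P = VI cos φ = 2.82 × 0.2359 × cos(-5.141°) = 662.7 mW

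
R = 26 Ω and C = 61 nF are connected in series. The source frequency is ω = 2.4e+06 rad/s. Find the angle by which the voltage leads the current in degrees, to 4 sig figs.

-14.72°

X_C = 1/(ωC) = 6.831 Ω
Z = 26.00 − j6.831 Ω
|Z| = √(26.00² + 6.831²) = 26.88 Ω
∠Z = arctan(-6.831/26.00) = -14.72°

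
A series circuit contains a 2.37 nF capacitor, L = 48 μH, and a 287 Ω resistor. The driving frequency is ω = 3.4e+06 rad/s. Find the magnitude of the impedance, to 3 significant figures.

X_L = ωL = 163 Ω
X_C = 1/(ωC) = 124 Ω
Net reactance X = X_L − X_C = 39.1 Ω
Z = 287 + j39.1 Ω
|Z| = √(287² + 39.1²) = 290 Ω

290 Ω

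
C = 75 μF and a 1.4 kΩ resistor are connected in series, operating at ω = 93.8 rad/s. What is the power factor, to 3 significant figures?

0.995

X_C = 1/(ωC) = 142 Ω
Z = 1400 − j142 Ω
|Z| = √(1400² + 142²) = 1410 Ω
∠Z = arctan(-142/1400) = -5.80°
cos φ = cos(-5.80°) = 0.995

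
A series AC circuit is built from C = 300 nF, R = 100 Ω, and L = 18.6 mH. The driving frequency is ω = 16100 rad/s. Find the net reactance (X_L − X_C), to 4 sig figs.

X_L = ωL = 299.5 Ω
X_C = 1/(ωC) = 207.0 Ω
X = 299.5 − 207.0 = 92.42 Ω

92.42 Ω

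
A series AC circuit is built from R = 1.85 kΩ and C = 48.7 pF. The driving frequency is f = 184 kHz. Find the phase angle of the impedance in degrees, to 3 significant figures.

-84.1°

ω = 2πf = 1.156e+06 rad/s
X_C = 1/(ωC) = 17800 Ω
Z = 1850 − j17800 Ω
|Z| = √(1850² + 17800²) = 17900 Ω
∠Z = arctan(-17800/1850) = -84.1°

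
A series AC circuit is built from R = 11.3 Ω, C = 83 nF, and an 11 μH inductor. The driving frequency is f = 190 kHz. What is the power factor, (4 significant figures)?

ω = 2πf = 1.194e+06 rad/s
X_L = ωL = 13.13 Ω
X_C = 1/(ωC) = 10.09 Ω
Net reactance X = X_L − X_C = 3.040 Ω
Z = 11.30 + j3.040 Ω
|Z| = √(11.30² + 3.040²) = 11.70 Ω
∠Z = arctan(3.040/11.30) = 15.06°
cos φ = cos(15.06°) = 0.9657

0.9657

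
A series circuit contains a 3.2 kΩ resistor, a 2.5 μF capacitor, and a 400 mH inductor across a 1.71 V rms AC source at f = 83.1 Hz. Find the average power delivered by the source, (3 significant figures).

ω = 2πf = 522.1 rad/s
X_L = ωL = 209 Ω
X_C = 1/(ωC) = 766 Ω
Net reactance X = X_L − X_C = -557 Ω
Z = 3200 − j557 Ω
|Z| = √(3200² + 557²) = 3250 Ω
∠Z = arctan(-557/3200) = -9.88°
I = V/|Z| = 526 μA
P = VI cos φ = 1.71 × 0.000526 × cos(-9.88°) = 887 μW

887 μW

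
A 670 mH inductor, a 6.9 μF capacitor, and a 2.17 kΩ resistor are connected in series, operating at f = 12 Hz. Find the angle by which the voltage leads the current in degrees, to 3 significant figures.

-40.8°

ω = 2πf = 75.40 rad/s
X_L = ωL = 50.5 Ω
X_C = 1/(ωC) = 1920 Ω
Net reactance X = X_L − X_C = -1870 Ω
Z = 2170 − j1870 Ω
|Z| = √(2170² + 1870²) = 2870 Ω
∠Z = arctan(-1870/2170) = -40.8°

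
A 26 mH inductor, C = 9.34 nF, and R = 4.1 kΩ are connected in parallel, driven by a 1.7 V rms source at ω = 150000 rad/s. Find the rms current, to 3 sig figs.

X_L = ωL = 3900 Ω
X_C = 1/(ωC) = 714 Ω
Parallel: admittances add. Y = 1/R + 1/(jωL) + jωC
Y = (0.000244 + j0.00114) S
|Y| = 0.00117 S → |Z| = 1/|Y| = 854 Ω, ∠Z = −∠Y = -78.0°
I = V/|Z| = 1.7/854 = 1.99 mA

1.99 mA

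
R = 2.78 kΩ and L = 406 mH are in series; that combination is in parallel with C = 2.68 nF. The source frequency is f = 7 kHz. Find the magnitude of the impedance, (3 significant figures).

ω = 2πf = 43980 rad/s
X_L = ωL = 17900 Ω
X_C = 1/(ωC) = 8480 Ω
Branch 1 (R+jX_L): Z₁ = 2780 + j17900 Ω, |Z₁| = 18100 Ω
Branch 2 (−jX_C): Z₂ = −j8480 Ω
Parallel: Z = Z₁Z₂/(Z₁+Z₂), |Z| = 15700 Ω, ∠Z = -82.3°

15700 Ω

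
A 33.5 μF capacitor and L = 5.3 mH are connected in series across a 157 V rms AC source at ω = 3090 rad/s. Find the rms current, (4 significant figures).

23.38 A

X_L = ωL = 16.38 Ω
X_C = 1/(ωC) = 9.660 Ω
Net reactance X = X_L − X_C = 6.717 Ω
Z = j6.717 Ω
|Z| = √(0² + 6.717²) = 6.717 Ω
I = V/|Z| = 157/6.717 = 23.38 A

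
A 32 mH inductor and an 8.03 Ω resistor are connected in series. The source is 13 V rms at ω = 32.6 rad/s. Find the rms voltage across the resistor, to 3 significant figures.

X_L = ωL = 1.04 Ω
Z = 8.03 + j1.04 Ω
|Z| = √(8.03² + 1.04²) = 8.10 Ω
I = V/|Z| = 1.61 A
V_R = I·|Z_R| = 1.61 × 8.03 = 12.9 V

12.9 V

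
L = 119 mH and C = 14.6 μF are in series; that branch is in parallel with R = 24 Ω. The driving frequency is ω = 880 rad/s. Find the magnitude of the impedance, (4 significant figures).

17.90 Ω

X_L = ωL = 104.7 Ω
X_C = 1/(ωC) = 77.83 Ω
Branch 1: Z₁ = R = 24.00 Ω
Branch 2 (series LC): Z₂ = j(X_L − X_C) = j26.89 Ω
Parallel: Z = Z₁Z₂/(Z₁+Z₂), |Z| = 17.90 Ω, ∠Z = 41.75°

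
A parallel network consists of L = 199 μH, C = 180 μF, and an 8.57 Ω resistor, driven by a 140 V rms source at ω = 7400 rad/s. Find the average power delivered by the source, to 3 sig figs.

2.29 kW

X_L = ωL = 1.47 Ω
X_C = 1/(ωC) = 0.751 Ω
Parallel: admittances add. Y = 1/R + 1/(jωL) + jωC
Y = (0.117 + j0.653) S
|Y| = 0.663 S → |Z| = 1/|Y| = 1.51 Ω, ∠Z = −∠Y = -79.9°
I = V/|Z| = 92.9 A
P = VI cos φ = 140 × 92.9 × cos(-79.9°) = 2.29 kW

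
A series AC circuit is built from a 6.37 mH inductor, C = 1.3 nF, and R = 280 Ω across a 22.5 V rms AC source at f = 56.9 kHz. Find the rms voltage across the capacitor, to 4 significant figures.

157.7 V

ω = 2πf = 357500 rad/s
X_L = ωL = 2277 Ω
X_C = 1/(ωC) = 2152 Ω
Net reactance X = X_L − X_C = 125.7 Ω
Z = 280.0 + j125.7 Ω
|Z| = √(280.0² + 125.7²) = 306.9 Ω
I = V/|Z| = 73.30 mA
V_C = I·|Z_C| = 0.07330 × 2152 = 157.7 V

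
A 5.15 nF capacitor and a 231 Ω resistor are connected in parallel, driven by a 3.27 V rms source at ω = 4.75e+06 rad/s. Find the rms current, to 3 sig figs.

81.2 mA

X_C = 1/(ωC) = 40.9 Ω
Parallel: admittances add. Y = 1/R + jωC
Y = (0.00433 + j0.0245) S
|Y| = 0.0248 S → |Z| = 1/|Y| = 40.3 Ω, ∠Z = −∠Y = -80.0°
I = V/|Z| = 3.27/40.3 = 81.2 mA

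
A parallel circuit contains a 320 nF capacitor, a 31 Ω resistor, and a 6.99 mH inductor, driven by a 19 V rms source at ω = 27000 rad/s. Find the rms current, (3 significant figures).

X_L = ωL = 189 Ω
X_C = 1/(ωC) = 116 Ω
Parallel: admittances add. Y = 1/R + 1/(jωL) + jωC
Y = (0.0323 + j0.00334) S
|Y| = 0.0324 S → |Z| = 1/|Y| = 30.8 Ω, ∠Z = −∠Y = -5.91°
I = V/|Z| = 19/30.8 = 616 mA

616 mA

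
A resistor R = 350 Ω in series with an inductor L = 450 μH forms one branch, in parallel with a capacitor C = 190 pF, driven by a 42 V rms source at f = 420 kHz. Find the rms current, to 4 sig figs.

ω = 2πf = 2.639e+06 rad/s
X_L = ωL = 1188 Ω
X_C = 1/(ωC) = 1994 Ω
Branch 1 (R+jX_L): Z₁ = 350.0 + j1188 Ω, |Z₁| = 1238 Ω
Branch 2 (−jX_C): Z₂ = −j1994 Ω
Parallel: Z = Z₁Z₂/(Z₁+Z₂), |Z| = 2807 Ω, ∠Z = 50.13°
I = V/|Z| = 42/2807 = 14.96 mA

14.96 mA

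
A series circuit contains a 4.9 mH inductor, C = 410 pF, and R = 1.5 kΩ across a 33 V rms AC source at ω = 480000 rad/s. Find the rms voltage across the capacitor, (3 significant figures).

53.8 V

X_L = ωL = 2350 Ω
X_C = 1/(ωC) = 5080 Ω
Net reactance X = X_L − X_C = -2730 Ω
Z = 1500 − j2730 Ω
|Z| = √(1500² + 2730²) = 3110 Ω
I = V/|Z| = 10.6 mA
V_C = I·|Z_C| = 0.0106 × 5080 = 53.8 V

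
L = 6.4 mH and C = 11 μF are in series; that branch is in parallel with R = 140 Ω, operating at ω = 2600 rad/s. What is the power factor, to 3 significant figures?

0.130

X_L = ωL = 16.6 Ω
X_C = 1/(ωC) = 35.0 Ω
Branch 1: Z₁ = R = 140 Ω
Branch 2 (series LC): Z₂ = j(X_L − X_C) = −j18.3 Ω
Parallel: Z = Z₁Z₂/(Z₁+Z₂), |Z| = 18.2 Ω, ∠Z = -82.5°
cos φ = cos(-82.5°) = 0.130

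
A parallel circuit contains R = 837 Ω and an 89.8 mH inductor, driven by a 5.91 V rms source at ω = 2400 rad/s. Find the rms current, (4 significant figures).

28.32 mA

X_L = ωL = 215.5 Ω
Parallel: admittances add. Y = 1/R + 1/(jωL)
Y = (0.001195 − j0.004640) S
|Y| = 0.004791 S → |Z| = 1/|Y| = 208.7 Ω, ∠Z = −∠Y = 75.56°
I = V/|Z| = 5.91/208.7 = 28.32 mA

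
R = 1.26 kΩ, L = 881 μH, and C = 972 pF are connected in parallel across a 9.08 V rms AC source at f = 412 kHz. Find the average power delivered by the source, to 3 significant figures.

65.4 mW

ω = 2πf = 2.589e+06 rad/s
X_L = ωL = 2280 Ω
X_C = 1/(ωC) = 397 Ω
Parallel: admittances add. Y = 1/R + 1/(jωL) + jωC
Y = (0.000794 + j0.00208) S
|Y| = 0.00222 S → |Z| = 1/|Y| = 450 Ω, ∠Z = −∠Y = -69.1°
I = V/|Z| = 20.2 mA
P = VI cos φ = 9.08 × 0.0202 × cos(-69.1°) = 65.4 mW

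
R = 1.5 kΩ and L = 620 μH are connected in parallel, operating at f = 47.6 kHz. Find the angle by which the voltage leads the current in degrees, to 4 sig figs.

ω = 2πf = 299100 rad/s
X_L = ωL = 185.4 Ω
Parallel: admittances add. Y = 1/R + 1/(jωL)
Y = (0.0006667 − j0.005393) S
|Y| = 0.005434 S → |Z| = 1/|Y| = 184.0 Ω, ∠Z = −∠Y = 82.95°

82.95°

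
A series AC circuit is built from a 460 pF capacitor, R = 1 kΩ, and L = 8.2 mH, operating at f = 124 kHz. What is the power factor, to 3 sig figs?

0.268

ω = 2πf = 779100 rad/s
X_L = ωL = 6390 Ω
X_C = 1/(ωC) = 2790 Ω
Net reactance X = X_L − X_C = 3600 Ω
Z = 1000 + j3600 Ω
|Z| = √(1000² + 3600²) = 3730 Ω
∠Z = arctan(3600/1000) = 74.5°
cos φ = cos(74.5°) = 0.268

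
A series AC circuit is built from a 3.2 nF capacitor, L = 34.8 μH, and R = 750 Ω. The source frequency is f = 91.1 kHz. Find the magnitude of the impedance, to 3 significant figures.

ω = 2πf = 572400 rad/s
X_L = ωL = 19.9 Ω
X_C = 1/(ωC) = 546 Ω
Net reactance X = X_L − X_C = -526 Ω
Z = 750 − j526 Ω
|Z| = √(750² + 526²) = 916 Ω

916 Ω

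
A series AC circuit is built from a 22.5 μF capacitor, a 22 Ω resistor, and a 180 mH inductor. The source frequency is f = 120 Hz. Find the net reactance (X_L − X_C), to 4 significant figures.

ω = 2πf = 754.0 rad/s
X_L = ωL = 135.7 Ω
X_C = 1/(ωC) = 58.95 Ω
X = 135.7 − 58.95 = 76.77 Ω

76.77 Ω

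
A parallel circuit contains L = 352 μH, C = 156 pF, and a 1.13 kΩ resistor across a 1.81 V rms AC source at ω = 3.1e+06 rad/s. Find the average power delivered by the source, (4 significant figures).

2.899 mW

X_L = ωL = 1091 Ω
X_C = 1/(ωC) = 2068 Ω
Parallel: admittances add. Y = 1/R + 1/(jωL) + jωC
Y = (0.0008850 − j0.0004328) S
|Y| = 0.0009851 S → |Z| = 1/|Y| = 1015 Ω, ∠Z = −∠Y = 26.06°
I = V/|Z| = 1.783 mA
P = VI cos φ = 1.81 × 0.001783 × cos(26.06°) = 2.899 mW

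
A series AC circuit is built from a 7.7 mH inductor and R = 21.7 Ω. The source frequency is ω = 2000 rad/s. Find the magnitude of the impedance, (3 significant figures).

26.6 Ω

X_L = ωL = 15.4 Ω
Z = 21.7 + j15.4 Ω
|Z| = √(21.7² + 15.4²) = 26.6 Ω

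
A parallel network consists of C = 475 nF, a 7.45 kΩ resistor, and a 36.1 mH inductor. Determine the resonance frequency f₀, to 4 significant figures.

1.215 kHz

ω₀ = 1/√(LC) = 1/√(0.0361 × 4.75e-07) = 7637 rad/s
f₀ = ω₀/(2π) = 1.215 kHz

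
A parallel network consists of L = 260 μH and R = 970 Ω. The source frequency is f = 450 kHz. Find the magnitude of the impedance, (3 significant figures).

ω = 2πf = 2.827e+06 rad/s
X_L = ωL = 735 Ω
Parallel: admittances add. Y = 1/R + 1/(jωL)
Y = (0.00103 − j0.00136) S
|Y| = 0.00171 S → |Z| = 1/|Y| = 586 Ω, ∠Z = −∠Y = 52.8°

586 Ω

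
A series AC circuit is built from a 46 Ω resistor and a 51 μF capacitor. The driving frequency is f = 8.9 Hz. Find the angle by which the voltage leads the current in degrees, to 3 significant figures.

ω = 2πf = 55.92 rad/s
X_C = 1/(ωC) = 351 Ω
Z = 46.0 − j351 Ω
|Z| = √(46.0² + 351²) = 354 Ω
∠Z = arctan(-351/46.0) = -82.5°

-82.5°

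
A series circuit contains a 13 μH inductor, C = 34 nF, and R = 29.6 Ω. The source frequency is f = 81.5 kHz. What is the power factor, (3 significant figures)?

0.504

ω = 2πf = 512100 rad/s
X_L = ωL = 6.66 Ω
X_C = 1/(ωC) = 57.4 Ω
Net reactance X = X_L − X_C = -50.8 Ω
Z = 29.6 − j50.8 Ω
|Z| = √(29.6² + 50.8²) = 58.8 Ω
∠Z = arctan(-50.8/29.6) = -59.8°
cos φ = cos(-59.8°) = 0.504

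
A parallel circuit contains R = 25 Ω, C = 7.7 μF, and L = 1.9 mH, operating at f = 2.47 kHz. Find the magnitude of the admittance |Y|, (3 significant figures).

ω = 2πf = 15520 rad/s
X_L = ωL = 29.5 Ω
X_C = 1/(ωC) = 8.37 Ω
Parallel: admittances add. Y = 1/R + 1/(jωL) + jωC
Y = (0.0400 + j0.0856) S
|Y| = 0.0945 S → |Z| = 1/|Y| = 10.6 Ω, ∠Z = −∠Y = -65.0°

94.5 mS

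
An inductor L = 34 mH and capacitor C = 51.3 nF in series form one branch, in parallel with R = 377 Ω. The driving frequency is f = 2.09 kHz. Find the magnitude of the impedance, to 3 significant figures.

ω = 2πf = 13130 rad/s
X_L = ωL = 446 Ω
X_C = 1/(ωC) = 1480 Ω
Branch 1: Z₁ = R = 377 Ω
Branch 2 (series LC): Z₂ = j(X_L − X_C) = −j1040 Ω
Parallel: Z = Z₁Z₂/(Z₁+Z₂), |Z| = 354 Ω, ∠Z = -20.0°

354 Ω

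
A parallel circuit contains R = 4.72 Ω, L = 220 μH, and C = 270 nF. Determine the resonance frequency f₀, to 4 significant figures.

20.65 kHz

ω₀ = 1/√(LC) = 1/√(0.00022 × 2.7e-07) = 129700 rad/s
f₀ = ω₀/(2π) = 20.65 kHz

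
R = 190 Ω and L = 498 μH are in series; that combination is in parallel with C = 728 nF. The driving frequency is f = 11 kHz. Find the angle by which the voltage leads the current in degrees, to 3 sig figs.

ω = 2πf = 69120 rad/s
X_L = ωL = 34.4 Ω
X_C = 1/(ωC) = 19.9 Ω
Branch 1 (R+jX_L): Z₁ = 190 + j34.4 Ω, |Z₁| = 193 Ω
Branch 2 (−jX_C): Z₂ = −j19.9 Ω
Parallel: Z = Z₁Z₂/(Z₁+Z₂), |Z| = 20.1 Ω, ∠Z = -84.1°

-84.1°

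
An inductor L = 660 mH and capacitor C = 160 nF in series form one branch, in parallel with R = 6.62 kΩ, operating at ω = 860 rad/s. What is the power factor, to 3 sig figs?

X_L = ωL = 568 Ω
X_C = 1/(ωC) = 7270 Ω
Branch 1: Z₁ = R = 6620 Ω
Branch 2 (series LC): Z₂ = j(X_L − X_C) = −j6700 Ω
Parallel: Z = Z₁Z₂/(Z₁+Z₂), |Z| = 4710 Ω, ∠Z = -44.7°
cos φ = cos(-44.7°) = 0.711

0.711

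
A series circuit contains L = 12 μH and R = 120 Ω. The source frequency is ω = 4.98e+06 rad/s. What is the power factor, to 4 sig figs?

X_L = ωL = 59.76 Ω
Z = 120.0 + j59.76 Ω
|Z| = √(120.0² + 59.76²) = 134.1 Ω
∠Z = arctan(59.76/120.0) = 26.47°
cos φ = cos(26.47°) = 0.8951

0.8951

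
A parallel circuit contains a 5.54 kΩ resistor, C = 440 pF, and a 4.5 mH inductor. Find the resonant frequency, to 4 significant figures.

ω₀ = 1/√(LC) = 1/√(0.0045 × 4.4e-10) = 710700 rad/s
f₀ = ω₀/(2π) = 113.1 kHz

113.1 kHz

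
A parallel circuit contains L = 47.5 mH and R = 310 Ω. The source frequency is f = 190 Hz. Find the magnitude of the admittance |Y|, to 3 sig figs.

17.9 mS

ω = 2πf = 1194 rad/s
X_L = ωL = 56.7 Ω
Parallel: admittances add. Y = 1/R + 1/(jωL)
Y = (0.00323 − j0.0176) S
|Y| = 0.0179 S → |Z| = 1/|Y| = 55.8 Ω, ∠Z = −∠Y = 79.6°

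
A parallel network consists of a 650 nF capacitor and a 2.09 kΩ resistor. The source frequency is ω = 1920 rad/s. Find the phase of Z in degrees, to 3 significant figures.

X_C = 1/(ωC) = 801 Ω
Parallel: admittances add. Y = 1/R + jωC
Y = (0.000478 + j0.00125) S
|Y| = 0.00134 S → |Z| = 1/|Y| = 748 Ω, ∠Z = −∠Y = -69.0°

-69.0°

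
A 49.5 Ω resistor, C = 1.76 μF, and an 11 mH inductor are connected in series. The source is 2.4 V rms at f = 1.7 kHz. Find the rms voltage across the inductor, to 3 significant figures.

ω = 2πf = 10680 rad/s
X_L = ωL = 117 Ω
X_C = 1/(ωC) = 53.2 Ω
Net reactance X = X_L − X_C = 64.3 Ω
Z = 49.5 + j64.3 Ω
|Z| = √(49.5² + 64.3²) = 81.1 Ω
I = V/|Z| = 29.6 mA
V_L = I·|Z_L| = 0.0296 × 117 = 3.47 V

3.47 V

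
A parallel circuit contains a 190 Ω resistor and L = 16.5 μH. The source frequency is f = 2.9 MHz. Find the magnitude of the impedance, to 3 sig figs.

ω = 2πf = 1.822e+07 rad/s
X_L = ωL = 301 Ω
Parallel: admittances add. Y = 1/R + 1/(jωL)
Y = (0.00526 − j0.00333) S
|Y| = 0.00623 S → |Z| = 1/|Y| = 161 Ω, ∠Z = −∠Y = 32.3°

161 Ω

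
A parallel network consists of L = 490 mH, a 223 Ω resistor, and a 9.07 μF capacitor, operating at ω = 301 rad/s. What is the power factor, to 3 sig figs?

X_L = ωL = 147 Ω
X_C = 1/(ωC) = 366 Ω
Parallel: admittances add. Y = 1/R + 1/(jωL) + jωC
Y = (0.00448 − j0.00405) S
|Y| = 0.00604 S → |Z| = 1/|Y| = 165 Ω, ∠Z = −∠Y = 42.1°
cos φ = cos(42.1°) = 0.742

0.742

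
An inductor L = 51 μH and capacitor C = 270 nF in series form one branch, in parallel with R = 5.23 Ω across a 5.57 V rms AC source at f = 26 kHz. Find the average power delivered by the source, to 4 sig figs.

5.932 W

ω = 2πf = 163400 rad/s
X_L = ωL = 8.332 Ω
X_C = 1/(ωC) = 22.67 Ω
Branch 1: Z₁ = R = 5.230 Ω
Branch 2 (series LC): Z₂ = j(X_L − X_C) = −j14.34 Ω
Parallel: Z = Z₁Z₂/(Z₁+Z₂), |Z| = 4.913 Ω, ∠Z = -20.04°
I = V/|Z| = 1.134 A
P = VI cos φ = 5.57 × 1.134 × cos(-20.04°) = 5.932 W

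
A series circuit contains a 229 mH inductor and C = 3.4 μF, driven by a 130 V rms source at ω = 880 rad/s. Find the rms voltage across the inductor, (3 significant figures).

X_L = ωL = 202 Ω
X_C = 1/(ωC) = 334 Ω
Net reactance X = X_L − X_C = -133 Ω
Z = − j133 Ω
|Z| = √(0² + 133²) = 133 Ω
I = V/|Z| = 980 mA
V_L = I·|Z_L| = 0.980 × 202 = 197 V

197 V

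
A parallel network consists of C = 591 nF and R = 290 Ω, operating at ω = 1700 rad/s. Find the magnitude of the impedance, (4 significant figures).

278.4 Ω

X_C = 1/(ωC) = 995.3 Ω
Parallel: admittances add. Y = 1/R + jωC
Y = (0.003448 + j0.001005) S
|Y| = 0.003592 S → |Z| = 1/|Y| = 278.4 Ω, ∠Z = −∠Y = -16.24°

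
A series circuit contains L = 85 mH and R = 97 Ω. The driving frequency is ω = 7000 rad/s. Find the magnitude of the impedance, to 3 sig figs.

X_L = ωL = 595 Ω
Z = 97.0 + j595 Ω
|Z| = √(97.0² + 595²) = 603 Ω

603 Ω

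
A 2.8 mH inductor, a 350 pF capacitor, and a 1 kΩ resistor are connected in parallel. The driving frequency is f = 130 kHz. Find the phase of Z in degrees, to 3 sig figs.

8.61°

ω = 2πf = 816800 rad/s
X_L = ωL = 2290 Ω
X_C = 1/(ωC) = 3500 Ω
Parallel: admittances add. Y = 1/R + 1/(jωL) + jωC
Y = (0.00100 − j0.000151) S
|Y| = 0.00101 S → |Z| = 1/|Y| = 989 Ω, ∠Z = −∠Y = 8.61°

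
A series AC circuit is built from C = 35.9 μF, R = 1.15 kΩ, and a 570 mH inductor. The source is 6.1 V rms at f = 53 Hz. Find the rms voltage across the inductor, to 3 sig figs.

ω = 2πf = 333.0 rad/s
X_L = ωL = 190 Ω
X_C = 1/(ωC) = 83.6 Ω
Net reactance X = X_L − X_C = 106 Ω
Z = 1150 + j106 Ω
|Z| = √(1150² + 106²) = 1150 Ω
I = V/|Z| = 5.28 mA
V_L = I·|Z_L| = 0.00528 × 190 = 1.00 V

1.00 V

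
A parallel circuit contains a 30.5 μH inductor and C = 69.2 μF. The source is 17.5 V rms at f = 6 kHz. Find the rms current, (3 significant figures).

ω = 2πf = 37700 rad/s
X_L = ωL = 1.15 Ω
X_C = 1/(ωC) = 0.383 Ω
Parallel: admittances add. Y = 1/(jωL) + jωC
Y = (0 + j1.74) S
|Y| = 1.74 S → |Z| = 1/|Y| = 0.575 Ω, ∠Z = −∠Y = -90.0°
I = V/|Z| = 17.5/0.575 = 30.4 A

30.4 A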